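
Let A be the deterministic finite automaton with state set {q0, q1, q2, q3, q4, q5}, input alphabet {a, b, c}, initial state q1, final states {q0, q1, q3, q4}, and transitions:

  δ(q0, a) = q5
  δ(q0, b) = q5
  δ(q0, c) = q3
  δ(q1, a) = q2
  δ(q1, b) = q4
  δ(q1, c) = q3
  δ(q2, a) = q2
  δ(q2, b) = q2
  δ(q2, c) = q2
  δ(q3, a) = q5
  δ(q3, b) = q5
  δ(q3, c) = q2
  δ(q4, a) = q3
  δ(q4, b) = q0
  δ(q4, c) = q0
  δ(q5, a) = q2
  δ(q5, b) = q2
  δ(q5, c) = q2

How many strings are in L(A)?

8

The useful subgraph on states {q0, q1, q3, q4} is acyclic, so L(A) is finite; the longest accepting path visits 4 useful states, giving maximum string length 3.
Counting accepting paths from q1 by length: 1 of length 0, 2 of length 1, 3 of length 2, 2 of length 3. Total 8.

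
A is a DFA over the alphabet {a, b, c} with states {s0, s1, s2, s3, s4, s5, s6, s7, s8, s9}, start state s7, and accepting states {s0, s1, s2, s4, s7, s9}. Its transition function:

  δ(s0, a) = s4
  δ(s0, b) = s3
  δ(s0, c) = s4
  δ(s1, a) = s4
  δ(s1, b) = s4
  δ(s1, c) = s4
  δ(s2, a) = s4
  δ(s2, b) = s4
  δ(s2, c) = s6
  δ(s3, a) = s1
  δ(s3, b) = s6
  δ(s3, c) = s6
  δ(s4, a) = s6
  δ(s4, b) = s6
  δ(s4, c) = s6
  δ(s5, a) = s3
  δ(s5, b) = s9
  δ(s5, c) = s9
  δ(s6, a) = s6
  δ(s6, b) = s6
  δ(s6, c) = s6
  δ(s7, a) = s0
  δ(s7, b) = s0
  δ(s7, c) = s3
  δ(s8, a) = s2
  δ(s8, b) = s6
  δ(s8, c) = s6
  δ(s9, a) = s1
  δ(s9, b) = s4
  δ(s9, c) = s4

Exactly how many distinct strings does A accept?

The useful subgraph on states {s0, s1, s3, s4, s7} is acyclic, so L(A) is finite; the longest accepting path visits 5 useful states, giving maximum string length 4.
Counting accepting paths from s7 by length: 1 of length 0, 2 of length 1, 5 of length 2, 5 of length 3, 6 of length 4. Total 19.

19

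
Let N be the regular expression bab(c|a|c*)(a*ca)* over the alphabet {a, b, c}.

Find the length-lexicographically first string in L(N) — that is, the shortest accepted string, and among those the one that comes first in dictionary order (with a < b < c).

bab

By inspection of the expression, no string of length less than 3 matches, and bab is the lexicographically first match of length 3.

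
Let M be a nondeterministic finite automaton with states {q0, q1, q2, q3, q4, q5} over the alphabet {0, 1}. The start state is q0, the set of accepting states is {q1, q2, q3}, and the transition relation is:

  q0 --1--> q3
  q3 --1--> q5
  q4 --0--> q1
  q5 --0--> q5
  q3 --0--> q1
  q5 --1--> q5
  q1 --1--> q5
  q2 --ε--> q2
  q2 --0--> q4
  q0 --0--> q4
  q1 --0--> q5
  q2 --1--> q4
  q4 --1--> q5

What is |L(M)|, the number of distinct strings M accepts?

The useful subgraph on states {q0, q1, q3, q4} is acyclic, so L(M) is finite; the longest accepting path visits 3 useful states, giving maximum string length 2.
Counting accepting paths from q0 by length: 1 of length 1, 2 of length 2. Total 3.

3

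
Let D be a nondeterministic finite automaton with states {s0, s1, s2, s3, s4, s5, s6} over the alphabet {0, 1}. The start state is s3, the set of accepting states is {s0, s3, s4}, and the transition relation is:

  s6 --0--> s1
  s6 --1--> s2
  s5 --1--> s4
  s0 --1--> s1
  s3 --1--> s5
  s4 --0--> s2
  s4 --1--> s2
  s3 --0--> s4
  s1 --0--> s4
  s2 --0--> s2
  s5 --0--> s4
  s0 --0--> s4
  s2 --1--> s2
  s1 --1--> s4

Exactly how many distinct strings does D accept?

4

The useful subgraph on states {s3, s4, s5} is acyclic, so L(D) is finite; the longest accepting path visits 3 useful states, giving maximum string length 2.
Counting accepting paths from s3 by length: 1 of length 0, 1 of length 1, 2 of length 2. Total 4.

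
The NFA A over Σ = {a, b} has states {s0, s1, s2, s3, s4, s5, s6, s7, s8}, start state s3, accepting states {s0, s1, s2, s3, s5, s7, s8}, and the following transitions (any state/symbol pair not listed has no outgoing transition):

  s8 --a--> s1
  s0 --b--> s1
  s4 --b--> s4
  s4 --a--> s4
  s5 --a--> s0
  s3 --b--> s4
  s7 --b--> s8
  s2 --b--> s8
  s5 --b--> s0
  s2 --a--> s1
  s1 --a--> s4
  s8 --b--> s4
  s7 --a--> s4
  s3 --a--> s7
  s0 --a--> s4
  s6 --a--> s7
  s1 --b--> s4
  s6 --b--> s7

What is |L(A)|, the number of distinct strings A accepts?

The useful subgraph on states {s1, s3, s7, s8} is acyclic, so L(A) is finite; the longest accepting path visits 4 useful states, giving maximum string length 3.
Counting accepting paths from s3 by length: 1 of length 0, 1 of length 1, 1 of length 2, 1 of length 3. Total 4.

4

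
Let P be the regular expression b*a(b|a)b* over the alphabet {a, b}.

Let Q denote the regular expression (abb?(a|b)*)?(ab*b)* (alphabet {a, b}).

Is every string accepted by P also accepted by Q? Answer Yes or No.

No

The string aa is in L(P) but not in L(Q).
So L(P) ⊄ L(Q).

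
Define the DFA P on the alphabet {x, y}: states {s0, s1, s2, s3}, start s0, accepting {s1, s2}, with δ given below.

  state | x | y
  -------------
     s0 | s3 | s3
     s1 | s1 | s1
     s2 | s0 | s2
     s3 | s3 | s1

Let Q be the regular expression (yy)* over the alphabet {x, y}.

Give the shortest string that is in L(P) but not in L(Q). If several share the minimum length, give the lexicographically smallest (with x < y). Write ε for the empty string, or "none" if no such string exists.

xy

The string xy is accepted by P but not by Q.
No shorter string lies in the difference, and xy is the lexicographically first length-2 string in L(P) \ L(Q).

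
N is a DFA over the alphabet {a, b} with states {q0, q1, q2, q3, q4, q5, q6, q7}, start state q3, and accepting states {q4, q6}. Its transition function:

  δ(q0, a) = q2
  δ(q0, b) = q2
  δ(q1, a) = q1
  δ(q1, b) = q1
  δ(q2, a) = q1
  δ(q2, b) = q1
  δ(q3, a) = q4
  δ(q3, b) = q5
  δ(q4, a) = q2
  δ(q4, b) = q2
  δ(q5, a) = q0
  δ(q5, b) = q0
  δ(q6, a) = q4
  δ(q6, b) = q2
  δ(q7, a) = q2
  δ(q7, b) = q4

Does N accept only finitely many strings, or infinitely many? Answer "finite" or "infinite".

The useful states (reachable from q3 and able to reach an accepting state) are {q3, q4}.
Restricted to these states the transition graph has no cycle, so every accepting path has bounded length and L is finite.

finite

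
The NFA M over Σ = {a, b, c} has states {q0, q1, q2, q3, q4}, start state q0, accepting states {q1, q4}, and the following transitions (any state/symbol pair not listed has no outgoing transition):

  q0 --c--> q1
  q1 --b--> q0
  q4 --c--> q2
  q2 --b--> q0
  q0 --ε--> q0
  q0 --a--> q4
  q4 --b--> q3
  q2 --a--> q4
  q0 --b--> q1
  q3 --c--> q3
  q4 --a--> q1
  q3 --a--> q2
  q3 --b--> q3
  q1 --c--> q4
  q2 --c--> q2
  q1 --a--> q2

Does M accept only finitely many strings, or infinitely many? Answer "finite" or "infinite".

State q0 is reachable from the start and can reach an accepting state, and it lies on the cycle q0 → q1 → q0.
Traversing that cycle any number of times yields accepted strings of unbounded length, so the language is infinite.

infinite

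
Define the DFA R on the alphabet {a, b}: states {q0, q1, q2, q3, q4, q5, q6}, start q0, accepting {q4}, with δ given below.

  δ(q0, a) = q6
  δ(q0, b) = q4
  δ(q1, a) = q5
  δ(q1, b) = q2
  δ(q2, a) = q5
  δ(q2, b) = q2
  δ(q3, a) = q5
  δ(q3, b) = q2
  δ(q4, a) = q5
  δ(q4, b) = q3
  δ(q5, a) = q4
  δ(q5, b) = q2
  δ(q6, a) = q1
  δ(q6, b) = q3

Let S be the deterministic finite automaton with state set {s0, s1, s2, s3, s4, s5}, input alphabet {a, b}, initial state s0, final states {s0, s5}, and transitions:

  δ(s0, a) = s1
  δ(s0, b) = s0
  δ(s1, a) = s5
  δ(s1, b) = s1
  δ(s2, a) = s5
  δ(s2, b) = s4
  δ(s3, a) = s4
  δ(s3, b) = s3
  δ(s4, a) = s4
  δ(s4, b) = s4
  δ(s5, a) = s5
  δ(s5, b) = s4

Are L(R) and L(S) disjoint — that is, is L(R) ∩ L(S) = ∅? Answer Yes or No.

No

The string b is accepted by both R and S.
Hence L(R) ∩ L(S) ≠ ∅.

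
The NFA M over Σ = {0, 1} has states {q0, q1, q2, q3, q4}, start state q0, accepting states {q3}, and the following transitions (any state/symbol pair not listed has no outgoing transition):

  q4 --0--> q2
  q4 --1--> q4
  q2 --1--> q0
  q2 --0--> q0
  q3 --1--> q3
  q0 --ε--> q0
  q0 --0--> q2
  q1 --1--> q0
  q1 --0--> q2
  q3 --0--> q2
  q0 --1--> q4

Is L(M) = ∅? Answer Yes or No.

Yes

The states reachable from the start state are {q0, q2, q4}.
None of the accepting states {q3} is reachable, so no string is accepted and L(M) = ∅.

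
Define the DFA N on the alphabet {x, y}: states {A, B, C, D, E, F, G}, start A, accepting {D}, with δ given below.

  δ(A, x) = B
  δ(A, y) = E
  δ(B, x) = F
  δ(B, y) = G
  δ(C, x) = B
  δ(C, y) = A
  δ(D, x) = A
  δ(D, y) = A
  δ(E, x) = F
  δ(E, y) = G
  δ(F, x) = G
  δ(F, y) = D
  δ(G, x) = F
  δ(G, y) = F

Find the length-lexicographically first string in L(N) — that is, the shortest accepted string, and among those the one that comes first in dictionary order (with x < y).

A breadth-first search from A reaches an accepting state first via the path A → B → F → D on input xxy.
No string of length < 3 is accepted (BFS exhausts all shorter strings without reaching an accepting state), and xxy is the lexicographically least accepting string of length 3.

xxy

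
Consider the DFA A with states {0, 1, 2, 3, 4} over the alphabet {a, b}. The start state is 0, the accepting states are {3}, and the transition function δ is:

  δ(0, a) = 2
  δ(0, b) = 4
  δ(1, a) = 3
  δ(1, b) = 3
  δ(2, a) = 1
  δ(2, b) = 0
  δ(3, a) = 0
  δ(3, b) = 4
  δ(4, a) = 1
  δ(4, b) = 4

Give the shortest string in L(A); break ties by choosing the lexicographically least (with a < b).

A breadth-first search from 0 reaches an accepting state first via the path 0 → 2 → 1 → 3 on input aaa.
No string of length < 3 is accepted (BFS exhausts all shorter strings without reaching an accepting state), and aaa is the lexicographically least accepting string of length 3.

aaa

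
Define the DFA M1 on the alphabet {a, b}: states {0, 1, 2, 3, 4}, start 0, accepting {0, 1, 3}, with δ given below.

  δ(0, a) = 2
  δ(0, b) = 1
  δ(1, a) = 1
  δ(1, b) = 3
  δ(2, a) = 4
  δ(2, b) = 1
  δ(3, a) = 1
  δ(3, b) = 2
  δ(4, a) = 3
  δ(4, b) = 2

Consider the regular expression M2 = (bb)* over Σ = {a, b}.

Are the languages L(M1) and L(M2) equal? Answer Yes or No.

No

The string b is accepted by M1 but rejected by M2.
So L(M1) ≠ L(M2).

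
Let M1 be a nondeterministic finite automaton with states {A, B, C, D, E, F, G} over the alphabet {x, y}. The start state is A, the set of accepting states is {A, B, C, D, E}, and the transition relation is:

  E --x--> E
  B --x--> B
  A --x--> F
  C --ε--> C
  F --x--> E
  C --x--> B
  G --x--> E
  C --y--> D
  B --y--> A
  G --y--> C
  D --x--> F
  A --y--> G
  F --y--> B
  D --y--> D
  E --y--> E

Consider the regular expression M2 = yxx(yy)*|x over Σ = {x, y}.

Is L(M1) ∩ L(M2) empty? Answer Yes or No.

The string yxx is accepted by both M1 and M2.
Hence L(M1) ∩ L(M2) ≠ ∅.

No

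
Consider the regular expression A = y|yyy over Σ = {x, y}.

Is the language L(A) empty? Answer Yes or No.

No

The string y matches the expression, so it belongs to L(A).
Since L(A) contains at least one string, it is not empty.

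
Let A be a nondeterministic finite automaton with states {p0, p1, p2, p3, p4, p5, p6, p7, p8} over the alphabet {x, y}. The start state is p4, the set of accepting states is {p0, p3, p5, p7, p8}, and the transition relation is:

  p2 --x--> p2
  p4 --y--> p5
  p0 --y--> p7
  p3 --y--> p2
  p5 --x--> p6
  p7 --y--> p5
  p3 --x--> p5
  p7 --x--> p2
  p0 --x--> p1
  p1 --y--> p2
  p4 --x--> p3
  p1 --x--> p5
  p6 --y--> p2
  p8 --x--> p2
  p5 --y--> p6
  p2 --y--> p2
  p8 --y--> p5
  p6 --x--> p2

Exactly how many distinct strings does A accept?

The useful subgraph on states {p3, p4, p5} is acyclic, so L(A) is finite; the longest accepting path visits 3 useful states, giving maximum string length 2.
Counting accepting paths from p4 by length: 2 of length 1, 1 of length 2. Total 3.

3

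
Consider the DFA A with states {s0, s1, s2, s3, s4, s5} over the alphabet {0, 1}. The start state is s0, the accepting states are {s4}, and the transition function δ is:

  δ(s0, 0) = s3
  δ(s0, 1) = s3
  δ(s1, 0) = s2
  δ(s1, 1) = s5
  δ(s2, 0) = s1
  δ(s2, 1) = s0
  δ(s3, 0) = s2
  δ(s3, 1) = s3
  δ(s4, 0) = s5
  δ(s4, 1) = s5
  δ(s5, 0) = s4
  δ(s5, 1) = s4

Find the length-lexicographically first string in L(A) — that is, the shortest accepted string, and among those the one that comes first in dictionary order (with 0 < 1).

00010

A breadth-first search from s0 reaches an accepting state first via the path s0 → s3 → s2 → s1 → s5 → s4 on input 00010.
No string of length < 5 is accepted (BFS exhausts all shorter strings without reaching an accepting state), and 00010 is the lexicographically least accepting string of length 5.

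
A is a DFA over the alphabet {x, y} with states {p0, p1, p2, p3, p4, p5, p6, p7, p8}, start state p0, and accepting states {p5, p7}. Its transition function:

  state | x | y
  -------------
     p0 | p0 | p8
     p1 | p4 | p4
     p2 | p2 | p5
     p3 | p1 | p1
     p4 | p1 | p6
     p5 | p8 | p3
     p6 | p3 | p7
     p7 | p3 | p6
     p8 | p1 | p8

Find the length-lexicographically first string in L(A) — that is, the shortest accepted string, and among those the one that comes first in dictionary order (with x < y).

A breadth-first search from p0 reaches an accepting state first via the path p0 → p8 → p1 → p4 → p6 → p7 on input yxxyy.
No string of length < 5 is accepted (BFS exhausts all shorter strings without reaching an accepting state), and yxxyy is the lexicographically least accepting string of length 5.

yxxyy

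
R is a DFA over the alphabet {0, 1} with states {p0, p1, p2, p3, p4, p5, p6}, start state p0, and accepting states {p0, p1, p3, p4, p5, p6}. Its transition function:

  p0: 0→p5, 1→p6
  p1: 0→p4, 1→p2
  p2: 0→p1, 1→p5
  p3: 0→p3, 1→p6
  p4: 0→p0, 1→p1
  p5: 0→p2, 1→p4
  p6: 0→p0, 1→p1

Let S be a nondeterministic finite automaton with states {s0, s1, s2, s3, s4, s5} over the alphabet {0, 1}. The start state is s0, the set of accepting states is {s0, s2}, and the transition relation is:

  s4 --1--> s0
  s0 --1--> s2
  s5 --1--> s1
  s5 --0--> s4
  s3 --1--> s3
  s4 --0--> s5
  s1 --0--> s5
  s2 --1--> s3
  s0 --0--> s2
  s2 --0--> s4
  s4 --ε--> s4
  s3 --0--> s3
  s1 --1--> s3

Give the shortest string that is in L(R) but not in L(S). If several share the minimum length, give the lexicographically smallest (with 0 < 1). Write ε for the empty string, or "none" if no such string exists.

The string 01 is accepted by R but not by S.
No shorter string lies in the difference, and 01 is the lexicographically first length-2 string in L(R) \ L(S).

01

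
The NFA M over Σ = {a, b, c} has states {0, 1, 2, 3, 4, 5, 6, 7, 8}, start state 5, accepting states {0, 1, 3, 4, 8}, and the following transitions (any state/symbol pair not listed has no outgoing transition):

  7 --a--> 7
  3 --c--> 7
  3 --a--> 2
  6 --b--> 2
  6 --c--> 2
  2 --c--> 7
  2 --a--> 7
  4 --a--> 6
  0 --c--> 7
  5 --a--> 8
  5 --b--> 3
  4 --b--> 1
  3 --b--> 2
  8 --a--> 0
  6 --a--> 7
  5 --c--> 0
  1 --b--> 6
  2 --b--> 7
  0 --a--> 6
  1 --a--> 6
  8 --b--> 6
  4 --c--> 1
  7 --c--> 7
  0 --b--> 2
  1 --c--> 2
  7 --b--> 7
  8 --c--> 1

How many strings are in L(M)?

The useful subgraph on states {0, 1, 3, 5, 8} is acyclic, so L(M) is finite; the longest accepting path visits 3 useful states, giving maximum string length 2.
Counting accepting paths from 5 by length: 3 of length 1, 2 of length 2. Total 5.

5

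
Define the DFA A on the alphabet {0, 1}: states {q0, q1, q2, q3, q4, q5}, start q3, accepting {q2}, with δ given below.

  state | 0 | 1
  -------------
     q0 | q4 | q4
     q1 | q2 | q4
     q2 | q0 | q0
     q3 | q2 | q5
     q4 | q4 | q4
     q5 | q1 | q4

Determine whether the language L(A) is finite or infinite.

finite

The useful states (reachable from q3 and able to reach an accepting state) are {q1, q2, q3, q5}.
Restricted to these states the transition graph has no cycle, so every accepting path has bounded length and L is finite.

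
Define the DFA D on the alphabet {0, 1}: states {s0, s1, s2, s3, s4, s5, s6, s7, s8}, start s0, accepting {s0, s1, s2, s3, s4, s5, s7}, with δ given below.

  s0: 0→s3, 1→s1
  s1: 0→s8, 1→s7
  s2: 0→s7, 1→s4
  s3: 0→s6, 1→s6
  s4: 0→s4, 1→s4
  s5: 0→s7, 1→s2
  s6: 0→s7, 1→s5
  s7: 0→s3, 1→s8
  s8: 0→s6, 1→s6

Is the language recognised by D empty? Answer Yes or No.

No

The empty string ε is accepted: the run s0 ends in the accepting state s0.
Since at least one string is accepted, L(D) is not empty.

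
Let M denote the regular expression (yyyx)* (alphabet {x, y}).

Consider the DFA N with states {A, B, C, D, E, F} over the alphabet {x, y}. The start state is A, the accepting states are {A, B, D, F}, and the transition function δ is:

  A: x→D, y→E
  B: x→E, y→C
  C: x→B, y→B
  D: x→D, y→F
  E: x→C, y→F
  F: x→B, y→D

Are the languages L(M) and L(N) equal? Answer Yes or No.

No

The string x is accepted by N but rejected by M.
So L(M) ≠ L(N).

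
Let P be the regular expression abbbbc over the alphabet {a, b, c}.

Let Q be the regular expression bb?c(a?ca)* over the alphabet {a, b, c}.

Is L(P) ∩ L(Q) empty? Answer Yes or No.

Converting the expression P to a DFA (subset construction, then merging equivalent states) gives the minimal DFA with states {p0, p1, p2, p3, p4, p5, p6, p7}, start state p0, accepting states {p7} and transitions p0: a→p1, b→p2, c→p2; p1: a→p2, b→p3, c→p2; p2: a→p2, b→p2, c→p2; p3: a→p2, b→p4, c→p2; p4: a→p2, b→p5, c→p2; p5: a→p2, b→p6, c→p2; p6: a→p2, b→p2, c→p7; p7: a→p2, b→p2, c→p2.
Converting the expression Q to a DFA (subset construction, then merging equivalent states) gives the minimal DFA with states {q0, q1, q2, q3, q4, q5, q6}, start state q0, accepting states {q4} and transitions q0: a→q1, b→q2, c→q1; q1: a→q1, b→q1, c→q1; q2: a→q1, b→q3, c→q4; q3: a→q1, b→q1, c→q4; q4: a→q5, b→q1, c→q6; q5: a→q1, b→q1, c→q6; q6: a→q4, b→q1, c→q1.
Exploring the product automaton P × Q from the start pair (p0, q0), following both machines on each input symbol, reaches 13 state pairs: (p0, q0), (p1, q1), (p2, q2), (p2, q1), (p3, q1), (p2, q3), (p2, q4), (p4, q1), (p2, q5), (p2, q6), (p5, q1), (p6, q1), (p7, q1).
P accepts in {p7} and Q accepts in {q4}; no reachable pair has both components accepting, so no string drives both machines to acceptance simultaneously and L(P) ∩ L(Q) = ∅.
So no string is accepted by both, and the intersection is empty.

Yes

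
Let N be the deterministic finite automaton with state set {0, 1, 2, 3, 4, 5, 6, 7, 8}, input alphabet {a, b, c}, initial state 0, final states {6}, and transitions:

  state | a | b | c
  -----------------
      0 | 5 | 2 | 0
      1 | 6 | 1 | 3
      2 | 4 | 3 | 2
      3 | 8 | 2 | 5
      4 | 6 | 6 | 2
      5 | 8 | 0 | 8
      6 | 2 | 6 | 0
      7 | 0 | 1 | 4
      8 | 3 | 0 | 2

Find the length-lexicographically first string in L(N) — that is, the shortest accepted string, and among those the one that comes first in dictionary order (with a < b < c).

baa

A breadth-first search from 0 reaches an accepting state first via the path 0 → 2 → 4 → 6 on input baa.
No string of length < 3 is accepted (BFS exhausts all shorter strings without reaching an accepting state), and baa is the lexicographically least accepting string of length 3.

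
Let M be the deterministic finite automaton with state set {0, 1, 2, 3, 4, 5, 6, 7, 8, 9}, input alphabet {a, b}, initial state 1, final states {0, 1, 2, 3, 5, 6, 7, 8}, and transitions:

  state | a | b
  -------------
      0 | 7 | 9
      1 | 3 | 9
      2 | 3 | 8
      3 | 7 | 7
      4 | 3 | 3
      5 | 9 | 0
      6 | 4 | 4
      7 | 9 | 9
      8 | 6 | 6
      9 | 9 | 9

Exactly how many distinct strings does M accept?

The useful subgraph on states {1, 3, 7} is acyclic, so L(M) is finite; the longest accepting path visits 3 useful states, giving maximum string length 2.
Counting accepting paths from 1 by length: 1 of length 0, 1 of length 1, 2 of length 2. Total 4.

4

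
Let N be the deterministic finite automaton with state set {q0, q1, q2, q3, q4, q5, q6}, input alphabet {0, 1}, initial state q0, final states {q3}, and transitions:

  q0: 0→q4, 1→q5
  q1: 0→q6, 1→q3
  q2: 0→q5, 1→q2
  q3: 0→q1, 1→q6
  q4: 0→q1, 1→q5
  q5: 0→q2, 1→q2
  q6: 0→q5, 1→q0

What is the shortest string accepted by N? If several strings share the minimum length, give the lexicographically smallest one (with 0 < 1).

A breadth-first search from q0 reaches an accepting state first via the path q0 → q4 → q1 → q3 on input 001.
No string of length < 3 is accepted (BFS exhausts all shorter strings without reaching an accepting state), and 001 is the lexicographically least accepting string of length 3.

001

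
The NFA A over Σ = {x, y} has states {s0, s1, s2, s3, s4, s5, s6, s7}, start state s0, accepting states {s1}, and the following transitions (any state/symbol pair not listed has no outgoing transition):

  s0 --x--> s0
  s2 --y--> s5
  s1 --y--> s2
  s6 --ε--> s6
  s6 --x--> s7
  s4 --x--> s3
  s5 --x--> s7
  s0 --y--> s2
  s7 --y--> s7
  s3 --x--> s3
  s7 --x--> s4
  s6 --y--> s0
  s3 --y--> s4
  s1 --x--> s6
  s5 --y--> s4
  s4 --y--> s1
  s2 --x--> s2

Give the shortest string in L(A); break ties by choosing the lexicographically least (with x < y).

yyyy

A breadth-first search from s0 reaches an accepting state first via the path s0 → s2 → s5 → s4 → s1 on input yyyy.
No string of length < 4 is accepted (BFS exhausts all shorter strings without reaching an accepting state), and yyyy is the lexicographically least accepting string of length 4.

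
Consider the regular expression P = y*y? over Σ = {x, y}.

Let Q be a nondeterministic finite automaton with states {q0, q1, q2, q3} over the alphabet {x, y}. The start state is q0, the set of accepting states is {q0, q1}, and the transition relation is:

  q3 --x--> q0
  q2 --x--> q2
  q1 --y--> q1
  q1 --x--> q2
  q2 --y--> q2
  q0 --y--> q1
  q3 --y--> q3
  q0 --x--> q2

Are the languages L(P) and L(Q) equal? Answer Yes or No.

Yes

Converting the expression P to a DFA (subset construction, then merging equivalent states) gives the minimal DFA with states {p0, p1}, start state p0, accepting states {p0} and transitions p0: x→p1, y→p0; p1: x→p1, y→p1.
Exploring the product automaton P × Q from the start pair (p0, q0), following both machines on each input symbol, reaches 3 state pairs: (p0, q0), (p1, q2), (p0, q1).
P accepts in {p0} and Q accepts in {q0, q1}. In every reachable pair the two components are either both accepting — (p0, q0), (p0, q1) — or both non-accepting, so no string is accepted by exactly one of the machines: L(P) \ L(Q) and L(Q) \ L(P) are both empty.
Hence every string is accepted by P iff it is accepted by Q, and the two languages coincide.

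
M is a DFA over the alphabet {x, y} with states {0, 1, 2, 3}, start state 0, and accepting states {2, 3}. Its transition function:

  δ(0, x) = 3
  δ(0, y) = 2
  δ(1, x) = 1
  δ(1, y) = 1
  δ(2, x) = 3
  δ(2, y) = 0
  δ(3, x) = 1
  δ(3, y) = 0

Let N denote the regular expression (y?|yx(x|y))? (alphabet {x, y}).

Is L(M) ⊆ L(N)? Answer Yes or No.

The string x is in L(M) but not in L(N).
So L(M) ⊄ L(N).

No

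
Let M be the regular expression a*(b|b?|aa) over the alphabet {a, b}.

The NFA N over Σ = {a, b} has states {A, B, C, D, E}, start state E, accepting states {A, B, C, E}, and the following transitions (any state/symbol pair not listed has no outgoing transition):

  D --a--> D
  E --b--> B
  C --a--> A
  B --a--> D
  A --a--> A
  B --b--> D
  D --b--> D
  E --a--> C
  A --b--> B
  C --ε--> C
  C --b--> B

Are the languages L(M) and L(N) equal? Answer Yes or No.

Yes

Converting the expression M to a DFA (subset construction, then merging equivalent states) gives the minimal DFA with states {m0, m1, m2}, start state m0, accepting states {m0, m1} and transitions m0: a→m0, b→m1; m1: a→m2, b→m2; m2: a→m2, b→m2.
Exploring the product automaton M × N from the start pair (m0, E), following both machines on each input symbol, reaches 5 state pairs: (m0, E), (m0, C), (m1, B), (m0, A), (m2, D).
M accepts in {m0, m1} and N accepts in {A, B, C, E}. In every reachable pair the two components are either both accepting — (m0, E), (m0, C), (m1, B), (m0, A) — or both non-accepting, so no string is accepted by exactly one of the machines: L(M) \ L(N) and L(N) \ L(M) are both empty.
Hence every string is accepted by M iff it is accepted by N, and the two languages coincide.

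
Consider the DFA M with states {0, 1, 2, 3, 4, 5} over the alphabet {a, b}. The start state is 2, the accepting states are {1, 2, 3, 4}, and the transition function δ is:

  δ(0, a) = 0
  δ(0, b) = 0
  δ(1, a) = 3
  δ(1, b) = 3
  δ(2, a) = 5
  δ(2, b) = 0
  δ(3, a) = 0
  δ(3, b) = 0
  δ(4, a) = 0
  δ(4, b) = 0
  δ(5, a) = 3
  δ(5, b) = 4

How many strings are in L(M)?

The useful subgraph on states {2, 3, 4, 5} is acyclic, so L(M) is finite; the longest accepting path visits 3 useful states, giving maximum string length 2.
Counting accepting paths from 2 by length: 1 of length 0, 2 of length 2. Total 3.

3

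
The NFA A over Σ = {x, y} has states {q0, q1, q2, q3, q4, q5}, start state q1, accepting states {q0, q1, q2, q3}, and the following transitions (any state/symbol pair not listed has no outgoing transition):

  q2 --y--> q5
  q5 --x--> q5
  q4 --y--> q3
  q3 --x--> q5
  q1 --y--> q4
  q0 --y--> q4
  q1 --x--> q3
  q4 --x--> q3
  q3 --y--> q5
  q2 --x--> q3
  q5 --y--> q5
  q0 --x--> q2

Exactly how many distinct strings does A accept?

4

The useful subgraph on states {q1, q3, q4} is acyclic, so L(A) is finite; the longest accepting path visits 3 useful states, giving maximum string length 2.
Counting accepting paths from q1 by length: 1 of length 0, 1 of length 1, 2 of length 2. Total 4.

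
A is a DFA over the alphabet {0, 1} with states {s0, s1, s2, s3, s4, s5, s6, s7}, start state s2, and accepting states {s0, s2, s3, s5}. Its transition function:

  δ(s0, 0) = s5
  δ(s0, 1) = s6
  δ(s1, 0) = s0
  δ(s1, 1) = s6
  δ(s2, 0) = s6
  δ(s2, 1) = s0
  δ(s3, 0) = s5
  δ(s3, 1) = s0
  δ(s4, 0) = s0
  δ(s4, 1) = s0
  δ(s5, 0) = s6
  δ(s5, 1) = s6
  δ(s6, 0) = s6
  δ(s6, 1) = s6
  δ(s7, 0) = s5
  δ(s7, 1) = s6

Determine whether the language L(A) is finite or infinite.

finite

The useful states (reachable from s2 and able to reach an accepting state) are {s0, s2, s5}.
Restricted to these states the transition graph has no cycle, so every accepting path has bounded length and L is finite.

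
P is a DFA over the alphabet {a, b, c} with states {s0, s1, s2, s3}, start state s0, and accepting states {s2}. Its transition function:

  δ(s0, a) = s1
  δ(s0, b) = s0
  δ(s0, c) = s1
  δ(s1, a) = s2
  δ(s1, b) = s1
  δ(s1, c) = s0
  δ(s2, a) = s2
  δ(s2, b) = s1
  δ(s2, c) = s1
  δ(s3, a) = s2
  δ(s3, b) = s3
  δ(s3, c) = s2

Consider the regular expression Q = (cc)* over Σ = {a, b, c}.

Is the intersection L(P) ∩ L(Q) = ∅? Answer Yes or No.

Converting the expression Q to a DFA (subset construction, then merging equivalent states) gives the minimal DFA with states {q0, q1, q2}, start state q0, accepting states {q0} and transitions q0: a→q1, b→q1, c→q2; q1: a→q1, b→q1, c→q1; q2: a→q1, b→q1, c→q0.
Exploring the product automaton P × Q from the start pair (s0, q0), following both machines on each input symbol, reaches 5 state pairs: (s0, q0), (s1, q1), (s0, q1), (s1, q2), (s2, q1).
P accepts in {s2} and Q accepts in {q0}; no reachable pair has both components accepting, so no string drives both machines to acceptance simultaneously and L(P) ∩ L(Q) = ∅.
So no string is accepted by both, and the intersection is empty.

Yes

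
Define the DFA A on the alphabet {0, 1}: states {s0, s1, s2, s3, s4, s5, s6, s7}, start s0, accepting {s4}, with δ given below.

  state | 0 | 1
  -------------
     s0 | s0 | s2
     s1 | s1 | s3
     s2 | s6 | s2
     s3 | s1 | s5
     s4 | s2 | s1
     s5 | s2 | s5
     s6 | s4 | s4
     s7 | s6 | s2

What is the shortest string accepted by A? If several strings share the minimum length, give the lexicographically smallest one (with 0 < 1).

A breadth-first search from s0 reaches an accepting state first via the path s0 → s2 → s6 → s4 on input 100.
No string of length < 3 is accepted (BFS exhausts all shorter strings without reaching an accepting state), and 100 is the lexicographically least accepting string of length 3.

100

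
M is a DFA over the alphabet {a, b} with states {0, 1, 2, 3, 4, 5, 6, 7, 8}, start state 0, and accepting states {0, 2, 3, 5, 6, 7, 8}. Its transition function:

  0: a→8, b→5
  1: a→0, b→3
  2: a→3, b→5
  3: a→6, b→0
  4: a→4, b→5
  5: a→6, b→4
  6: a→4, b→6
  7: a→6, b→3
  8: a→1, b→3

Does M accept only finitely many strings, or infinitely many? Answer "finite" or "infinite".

State 0 is reachable from the start and can reach an accepting state, and it lies on the cycle 0 → 8 → 1 → 0.
Traversing that cycle any number of times yields accepted strings of unbounded length, so the language is infinite.

infinite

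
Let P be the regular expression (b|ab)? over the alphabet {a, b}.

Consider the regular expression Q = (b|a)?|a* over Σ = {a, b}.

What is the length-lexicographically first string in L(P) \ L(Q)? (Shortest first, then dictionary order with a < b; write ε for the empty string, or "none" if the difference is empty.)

The string ab is accepted by P but not by Q.
No shorter string lies in the difference, and ab is the lexicographically first length-2 string in L(P) \ L(Q).

ab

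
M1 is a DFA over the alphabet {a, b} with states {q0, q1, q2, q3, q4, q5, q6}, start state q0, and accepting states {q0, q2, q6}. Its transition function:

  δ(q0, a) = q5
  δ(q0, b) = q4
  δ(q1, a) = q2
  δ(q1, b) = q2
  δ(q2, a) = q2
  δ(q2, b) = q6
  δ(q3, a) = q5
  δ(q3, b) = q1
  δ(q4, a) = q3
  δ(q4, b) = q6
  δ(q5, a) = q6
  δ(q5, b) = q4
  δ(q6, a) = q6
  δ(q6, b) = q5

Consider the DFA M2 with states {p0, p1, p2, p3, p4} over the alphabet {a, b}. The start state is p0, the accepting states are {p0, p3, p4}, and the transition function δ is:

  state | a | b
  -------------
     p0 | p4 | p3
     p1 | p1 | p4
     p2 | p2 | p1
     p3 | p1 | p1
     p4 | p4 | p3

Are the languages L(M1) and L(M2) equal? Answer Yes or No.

The string bb is accepted by M1 but rejected by M2.
So L(M1) ≠ L(M2).

No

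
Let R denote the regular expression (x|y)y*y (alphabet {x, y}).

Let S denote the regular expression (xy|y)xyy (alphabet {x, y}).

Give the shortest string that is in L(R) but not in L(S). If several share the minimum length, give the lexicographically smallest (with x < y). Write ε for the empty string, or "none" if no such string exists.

xy

The string xy is accepted by R but not by S.
No shorter string lies in the difference, and xy is the lexicographically first length-2 string in L(R) \ L(S).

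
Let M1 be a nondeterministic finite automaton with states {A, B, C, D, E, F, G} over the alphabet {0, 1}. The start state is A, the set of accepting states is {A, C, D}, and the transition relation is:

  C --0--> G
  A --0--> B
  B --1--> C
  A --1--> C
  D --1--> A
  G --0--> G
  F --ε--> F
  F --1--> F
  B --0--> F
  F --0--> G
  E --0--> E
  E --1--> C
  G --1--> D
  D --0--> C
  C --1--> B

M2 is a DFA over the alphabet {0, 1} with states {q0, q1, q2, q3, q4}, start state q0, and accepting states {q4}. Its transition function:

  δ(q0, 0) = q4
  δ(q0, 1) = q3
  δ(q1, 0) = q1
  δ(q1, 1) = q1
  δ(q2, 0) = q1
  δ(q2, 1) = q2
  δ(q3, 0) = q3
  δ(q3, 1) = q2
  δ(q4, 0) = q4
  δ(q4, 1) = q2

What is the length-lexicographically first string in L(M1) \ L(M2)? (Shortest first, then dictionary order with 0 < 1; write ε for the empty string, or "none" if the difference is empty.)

ε

The empty string ε is accepted by M1 but not by M2.
Since ε is the unique shortest string, it is the required witness.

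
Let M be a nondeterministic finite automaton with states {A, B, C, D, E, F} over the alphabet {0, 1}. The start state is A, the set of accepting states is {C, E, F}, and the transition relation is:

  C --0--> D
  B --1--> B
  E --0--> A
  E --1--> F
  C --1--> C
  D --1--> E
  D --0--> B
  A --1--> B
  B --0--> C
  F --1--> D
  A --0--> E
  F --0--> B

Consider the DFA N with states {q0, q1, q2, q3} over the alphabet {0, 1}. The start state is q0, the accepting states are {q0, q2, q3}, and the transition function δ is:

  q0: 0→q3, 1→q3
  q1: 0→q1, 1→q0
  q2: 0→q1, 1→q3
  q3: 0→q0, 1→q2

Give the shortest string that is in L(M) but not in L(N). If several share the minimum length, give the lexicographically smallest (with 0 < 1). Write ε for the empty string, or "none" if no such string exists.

The string 110 is accepted by M but not by N.
No shorter string lies in the difference, and 110 is the lexicographically first length-3 string in L(M) \ L(N).

110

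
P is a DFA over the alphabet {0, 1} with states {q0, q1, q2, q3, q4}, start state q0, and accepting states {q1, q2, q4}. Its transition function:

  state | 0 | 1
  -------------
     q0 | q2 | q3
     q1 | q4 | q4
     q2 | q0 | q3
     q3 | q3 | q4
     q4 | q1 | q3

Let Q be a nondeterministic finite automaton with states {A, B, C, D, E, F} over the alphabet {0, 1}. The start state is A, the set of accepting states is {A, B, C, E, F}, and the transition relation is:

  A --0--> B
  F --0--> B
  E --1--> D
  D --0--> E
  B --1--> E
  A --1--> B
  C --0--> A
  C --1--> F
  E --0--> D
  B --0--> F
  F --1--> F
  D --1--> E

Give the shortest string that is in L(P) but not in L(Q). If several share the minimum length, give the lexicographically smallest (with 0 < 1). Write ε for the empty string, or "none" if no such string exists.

011

The string 011 is accepted by P but not by Q.
No shorter string lies in the difference, and 011 is the lexicographically first length-3 string in L(P) \ L(Q).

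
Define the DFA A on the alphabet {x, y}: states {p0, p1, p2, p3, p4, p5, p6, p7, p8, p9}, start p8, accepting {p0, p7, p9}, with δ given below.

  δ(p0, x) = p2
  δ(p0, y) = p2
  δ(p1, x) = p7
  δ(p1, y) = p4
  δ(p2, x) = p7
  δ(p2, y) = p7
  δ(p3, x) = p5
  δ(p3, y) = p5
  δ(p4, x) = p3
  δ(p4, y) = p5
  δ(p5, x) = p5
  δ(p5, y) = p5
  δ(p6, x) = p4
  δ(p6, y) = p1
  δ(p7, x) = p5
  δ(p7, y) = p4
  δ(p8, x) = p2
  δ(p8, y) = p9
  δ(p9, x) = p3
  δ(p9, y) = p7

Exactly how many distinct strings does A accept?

4

The useful subgraph on states {p2, p7, p8, p9} is acyclic, so L(A) is finite; the longest accepting path visits 3 useful states, giving maximum string length 2.
Counting accepting paths from p8 by length: 1 of length 1, 3 of length 2. Total 4.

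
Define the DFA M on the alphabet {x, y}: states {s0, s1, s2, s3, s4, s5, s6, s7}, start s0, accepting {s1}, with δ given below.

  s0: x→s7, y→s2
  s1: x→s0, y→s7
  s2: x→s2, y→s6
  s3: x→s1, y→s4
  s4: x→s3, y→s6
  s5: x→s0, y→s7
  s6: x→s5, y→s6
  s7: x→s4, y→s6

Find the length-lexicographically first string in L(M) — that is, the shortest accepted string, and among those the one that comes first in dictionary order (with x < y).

xxxx

A breadth-first search from s0 reaches an accepting state first via the path s0 → s7 → s4 → s3 → s1 on input xxxx.
No string of length < 4 is accepted (BFS exhausts all shorter strings without reaching an accepting state), and xxxx is the lexicographically least accepting string of length 4.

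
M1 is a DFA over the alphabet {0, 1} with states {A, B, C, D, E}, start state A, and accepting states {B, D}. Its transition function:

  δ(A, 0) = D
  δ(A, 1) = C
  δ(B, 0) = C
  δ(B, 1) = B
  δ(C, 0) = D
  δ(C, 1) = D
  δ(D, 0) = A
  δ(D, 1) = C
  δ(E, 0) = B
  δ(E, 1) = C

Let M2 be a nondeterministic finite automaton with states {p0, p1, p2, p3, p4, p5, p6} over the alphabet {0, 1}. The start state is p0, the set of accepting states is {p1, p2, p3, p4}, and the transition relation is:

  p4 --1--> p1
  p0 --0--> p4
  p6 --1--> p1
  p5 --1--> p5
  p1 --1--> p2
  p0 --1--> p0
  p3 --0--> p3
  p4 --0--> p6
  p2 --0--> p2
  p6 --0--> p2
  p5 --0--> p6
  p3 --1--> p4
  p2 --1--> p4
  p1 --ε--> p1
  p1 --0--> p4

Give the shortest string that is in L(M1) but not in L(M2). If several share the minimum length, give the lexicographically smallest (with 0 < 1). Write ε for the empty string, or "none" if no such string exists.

The string 11 is accepted by M1 but not by M2.
No shorter string lies in the difference, and 11 is the lexicographically first length-2 string in L(M1) \ L(M2).

11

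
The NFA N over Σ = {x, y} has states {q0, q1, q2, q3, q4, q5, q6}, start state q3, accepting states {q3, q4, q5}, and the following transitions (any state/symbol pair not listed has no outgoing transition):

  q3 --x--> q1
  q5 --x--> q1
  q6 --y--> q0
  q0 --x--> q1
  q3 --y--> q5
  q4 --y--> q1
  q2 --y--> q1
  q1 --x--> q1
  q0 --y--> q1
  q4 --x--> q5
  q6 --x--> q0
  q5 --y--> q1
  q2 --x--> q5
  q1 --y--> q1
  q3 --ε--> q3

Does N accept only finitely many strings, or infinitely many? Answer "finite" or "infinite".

The useful states (reachable from q3 and able to reach an accepting state) are {q3, q5}.
Restricted to these states the transition graph has no cycle, so every accepting path has bounded length and L is finite.

finite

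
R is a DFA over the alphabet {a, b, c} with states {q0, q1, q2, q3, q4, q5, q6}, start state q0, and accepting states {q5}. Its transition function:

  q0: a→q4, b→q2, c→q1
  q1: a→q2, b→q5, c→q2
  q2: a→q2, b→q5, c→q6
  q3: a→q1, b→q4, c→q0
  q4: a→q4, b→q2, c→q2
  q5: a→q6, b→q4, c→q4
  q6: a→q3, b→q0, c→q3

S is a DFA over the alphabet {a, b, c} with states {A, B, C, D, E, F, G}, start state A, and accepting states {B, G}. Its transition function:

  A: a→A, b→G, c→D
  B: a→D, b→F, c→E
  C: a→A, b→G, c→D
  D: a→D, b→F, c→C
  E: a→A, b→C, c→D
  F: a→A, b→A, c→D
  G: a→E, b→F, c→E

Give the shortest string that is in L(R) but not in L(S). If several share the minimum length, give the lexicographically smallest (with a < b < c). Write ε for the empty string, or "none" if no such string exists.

bb

The string bb is accepted by R but not by S.
No shorter string lies in the difference, and bb is the lexicographically first length-2 string in L(R) \ L(S).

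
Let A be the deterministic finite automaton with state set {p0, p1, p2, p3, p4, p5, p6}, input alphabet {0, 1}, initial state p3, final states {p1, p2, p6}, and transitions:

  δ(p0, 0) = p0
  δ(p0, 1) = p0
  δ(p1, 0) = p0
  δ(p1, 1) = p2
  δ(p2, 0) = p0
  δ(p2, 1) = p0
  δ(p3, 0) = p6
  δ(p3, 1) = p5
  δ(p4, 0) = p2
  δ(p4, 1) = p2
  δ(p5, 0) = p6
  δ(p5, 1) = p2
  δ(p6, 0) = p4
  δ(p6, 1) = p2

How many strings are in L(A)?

The useful subgraph on states {p2, p3, p4, p5, p6} is acyclic, so L(A) is finite; the longest accepting path visits 5 useful states, giving maximum string length 4.
Counting accepting paths from p3 by length: 1 of length 1, 3 of length 2, 3 of length 3, 2 of length 4. Total 9.

9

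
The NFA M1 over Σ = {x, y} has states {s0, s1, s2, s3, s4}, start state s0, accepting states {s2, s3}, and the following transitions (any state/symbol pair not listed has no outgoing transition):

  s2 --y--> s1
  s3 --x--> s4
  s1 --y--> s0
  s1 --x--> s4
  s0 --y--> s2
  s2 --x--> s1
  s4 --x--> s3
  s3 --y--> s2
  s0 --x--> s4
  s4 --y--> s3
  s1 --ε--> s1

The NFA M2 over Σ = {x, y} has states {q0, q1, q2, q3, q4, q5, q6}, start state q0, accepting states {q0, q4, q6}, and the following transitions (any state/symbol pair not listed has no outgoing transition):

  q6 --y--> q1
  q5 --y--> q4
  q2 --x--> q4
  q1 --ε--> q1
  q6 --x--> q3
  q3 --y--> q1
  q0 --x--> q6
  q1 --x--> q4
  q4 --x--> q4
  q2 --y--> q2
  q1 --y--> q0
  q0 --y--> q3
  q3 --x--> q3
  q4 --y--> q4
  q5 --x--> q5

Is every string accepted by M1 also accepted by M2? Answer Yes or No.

The string y is in L(M1) but not in L(M2).
So L(M1) ⊄ L(M2).

No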